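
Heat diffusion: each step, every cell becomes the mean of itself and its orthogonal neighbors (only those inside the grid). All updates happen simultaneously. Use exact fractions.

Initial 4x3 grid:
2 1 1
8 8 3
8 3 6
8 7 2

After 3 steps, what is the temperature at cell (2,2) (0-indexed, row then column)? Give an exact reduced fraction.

Answer: 109/24

Derivation:
Step 1: cell (2,2) = 7/2
Step 2: cell (2,2) = 97/20
Step 3: cell (2,2) = 109/24
Full grid after step 3:
  9361/2160 1411/360 887/270
  1555/288 5383/1200 593/144
  1723/288 6707/1200 109/24
  13909/2160 4003/720 461/90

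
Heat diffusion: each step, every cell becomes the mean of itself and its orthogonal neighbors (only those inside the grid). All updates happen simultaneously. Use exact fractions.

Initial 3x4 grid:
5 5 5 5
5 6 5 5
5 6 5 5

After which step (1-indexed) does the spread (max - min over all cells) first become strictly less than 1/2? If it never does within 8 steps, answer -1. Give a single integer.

Answer: 2

Derivation:
Step 1: max=11/2, min=5, spread=1/2
Step 2: max=1289/240, min=5, spread=89/240
  -> spread < 1/2 first at step 2
Step 3: max=719/135, min=1213/240, spread=587/2160
Step 4: max=687817/129600, min=12193/2400, spread=5879/25920
Step 5: max=41077553/7776000, min=17237/3375, spread=272701/1555200
Step 6: max=2457255967/466560000, min=66409247/12960000, spread=2660923/18662400
Step 7: max=147026529053/27993600000, min=444014797/86400000, spread=126629393/1119744000
Step 8: max=8803695199927/1679616000000, min=240270183307/46656000000, spread=1231748807/13436928000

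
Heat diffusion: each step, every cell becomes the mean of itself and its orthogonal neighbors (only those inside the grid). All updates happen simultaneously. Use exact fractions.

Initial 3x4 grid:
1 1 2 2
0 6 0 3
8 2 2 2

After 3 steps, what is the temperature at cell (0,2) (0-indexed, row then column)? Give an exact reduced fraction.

Step 1: cell (0,2) = 5/4
Step 2: cell (0,2) = 521/240
Step 3: cell (0,2) = 13109/7200
Full grid after step 3:
  2249/1080 16309/7200 13109/7200 2233/1080
  13901/4800 2307/1000 7181/3000 27623/14400
  6503/2160 11167/3600 4121/1800 4931/2160

Answer: 13109/7200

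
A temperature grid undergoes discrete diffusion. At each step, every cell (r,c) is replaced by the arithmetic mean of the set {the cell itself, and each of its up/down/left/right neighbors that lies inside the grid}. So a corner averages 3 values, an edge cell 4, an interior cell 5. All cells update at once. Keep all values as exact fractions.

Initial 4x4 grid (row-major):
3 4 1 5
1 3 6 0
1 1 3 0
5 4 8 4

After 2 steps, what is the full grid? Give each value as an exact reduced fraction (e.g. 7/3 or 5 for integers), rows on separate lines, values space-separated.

After step 1:
  8/3 11/4 4 2
  2 3 13/5 11/4
  2 12/5 18/5 7/4
  10/3 9/2 19/4 4
After step 2:
  89/36 149/48 227/80 35/12
  29/12 51/20 319/100 91/40
  73/30 31/10 151/50 121/40
  59/18 899/240 337/80 7/2

Answer: 89/36 149/48 227/80 35/12
29/12 51/20 319/100 91/40
73/30 31/10 151/50 121/40
59/18 899/240 337/80 7/2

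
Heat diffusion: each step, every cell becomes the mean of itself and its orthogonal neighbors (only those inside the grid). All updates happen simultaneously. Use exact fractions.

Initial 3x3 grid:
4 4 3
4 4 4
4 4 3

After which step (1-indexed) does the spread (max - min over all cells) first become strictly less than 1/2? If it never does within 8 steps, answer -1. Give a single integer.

Answer: 2

Derivation:
Step 1: max=4, min=7/2, spread=1/2
Step 2: max=4, min=131/36, spread=13/36
  -> spread < 1/2 first at step 2
Step 3: max=565/144, min=5323/1440, spread=109/480
Step 4: max=14039/3600, min=97051/25920, spread=20149/129600
Step 5: max=2005109/518400, min=19506067/5184000, spread=545023/5184000
Step 6: max=24988763/6480000, min=1176776249/311040000, spread=36295/497664
Step 7: max=5976664169/1555200000, min=70764429403/18662400000, spread=305773/5971968
Step 8: max=59665424503/15552000000, min=4255661329841/1119744000000, spread=2575951/71663616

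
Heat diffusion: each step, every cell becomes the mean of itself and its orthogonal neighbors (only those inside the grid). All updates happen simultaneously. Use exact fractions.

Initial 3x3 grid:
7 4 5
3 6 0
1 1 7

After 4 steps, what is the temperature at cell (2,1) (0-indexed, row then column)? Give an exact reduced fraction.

Step 1: cell (2,1) = 15/4
Step 2: cell (2,1) = 653/240
Step 3: cell (2,1) = 49471/14400
Step 4: cell (2,1) = 2856437/864000
Full grid after step 4:
  529361/129600 1697531/432000 7213/1800
  3136187/864000 18977/5000 1554281/432000
  28121/8100 2856437/864000 452711/129600

Answer: 2856437/864000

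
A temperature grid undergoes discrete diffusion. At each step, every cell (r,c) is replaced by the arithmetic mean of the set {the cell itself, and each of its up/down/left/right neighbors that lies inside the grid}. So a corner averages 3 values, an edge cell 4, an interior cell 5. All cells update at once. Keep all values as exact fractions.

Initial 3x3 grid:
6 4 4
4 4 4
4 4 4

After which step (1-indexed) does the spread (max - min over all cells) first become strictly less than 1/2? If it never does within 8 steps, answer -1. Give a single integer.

Answer: 3

Derivation:
Step 1: max=14/3, min=4, spread=2/3
Step 2: max=41/9, min=4, spread=5/9
Step 3: max=473/108, min=4, spread=41/108
  -> spread < 1/2 first at step 3
Step 4: max=28051/6480, min=731/180, spread=347/1296
Step 5: max=1662137/388800, min=7357/1800, spread=2921/15552
Step 6: max=99140539/23328000, min=889483/216000, spread=24611/186624
Step 7: max=5917442033/1399680000, min=20096741/4860000, spread=207329/2239488
Step 8: max=353953152451/83980800000, min=1075601599/259200000, spread=1746635/26873856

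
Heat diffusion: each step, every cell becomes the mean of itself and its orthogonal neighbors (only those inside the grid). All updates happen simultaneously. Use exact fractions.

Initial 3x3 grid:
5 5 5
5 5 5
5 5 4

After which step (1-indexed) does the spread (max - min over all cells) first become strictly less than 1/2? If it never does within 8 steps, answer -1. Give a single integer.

Step 1: max=5, min=14/3, spread=1/3
  -> spread < 1/2 first at step 1
Step 2: max=5, min=85/18, spread=5/18
Step 3: max=5, min=1039/216, spread=41/216
Step 4: max=1789/360, min=62669/12960, spread=347/2592
Step 5: max=17843/3600, min=3781063/777600, spread=2921/31104
Step 6: max=2134517/432000, min=227451461/46656000, spread=24611/373248
Step 7: max=47943259/9720000, min=13678077967/2799360000, spread=207329/4478976
Step 8: max=2553198401/518400000, min=821778047549/167961600000, spread=1746635/53747712

Answer: 1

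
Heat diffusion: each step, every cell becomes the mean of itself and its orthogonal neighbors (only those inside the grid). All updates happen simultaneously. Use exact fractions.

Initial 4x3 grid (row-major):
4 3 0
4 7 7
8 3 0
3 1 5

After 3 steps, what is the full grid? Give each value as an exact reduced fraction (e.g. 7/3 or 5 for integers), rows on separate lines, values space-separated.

Answer: 9223/2160 3169/800 8003/2160
31981/7200 2059/500 26681/7200
3399/800 3843/1000 2799/800
2771/720 87/25 2251/720

Derivation:
After step 1:
  11/3 7/2 10/3
  23/4 24/5 7/2
  9/2 19/5 15/4
  4 3 2
After step 2:
  155/36 153/40 31/9
  1123/240 427/100 923/240
  361/80 397/100 261/80
  23/6 16/5 35/12
After step 3:
  9223/2160 3169/800 8003/2160
  31981/7200 2059/500 26681/7200
  3399/800 3843/1000 2799/800
  2771/720 87/25 2251/720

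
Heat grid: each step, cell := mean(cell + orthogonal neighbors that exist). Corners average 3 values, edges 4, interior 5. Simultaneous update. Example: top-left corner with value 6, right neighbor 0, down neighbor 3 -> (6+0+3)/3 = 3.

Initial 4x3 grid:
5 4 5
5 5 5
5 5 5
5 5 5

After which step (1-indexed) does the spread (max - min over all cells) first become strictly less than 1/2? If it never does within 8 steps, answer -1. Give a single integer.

Answer: 1

Derivation:
Step 1: max=5, min=14/3, spread=1/3
  -> spread < 1/2 first at step 1
Step 2: max=5, min=1133/240, spread=67/240
Step 3: max=5, min=10363/2160, spread=437/2160
Step 4: max=4991/1000, min=4162469/864000, spread=29951/172800
Step 5: max=16796/3375, min=37664179/7776000, spread=206761/1555200
Step 6: max=26834329/5400000, min=15095804429/3110400000, spread=14430763/124416000
Step 7: max=2142347273/432000000, min=908012258311/186624000000, spread=139854109/1492992000
Step 8: max=192548771023/38880000000, min=54564728109749/11197440000000, spread=7114543559/89579520000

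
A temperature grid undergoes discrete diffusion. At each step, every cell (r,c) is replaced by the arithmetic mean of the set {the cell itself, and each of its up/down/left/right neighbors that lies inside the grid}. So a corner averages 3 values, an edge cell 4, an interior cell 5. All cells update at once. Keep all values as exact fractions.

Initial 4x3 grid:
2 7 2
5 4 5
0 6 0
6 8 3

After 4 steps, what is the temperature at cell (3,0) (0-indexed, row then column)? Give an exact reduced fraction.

Step 1: cell (3,0) = 14/3
Step 2: cell (3,0) = 44/9
Step 3: cell (3,0) = 9451/2160
Step 4: cell (3,0) = 114673/25920
Full grid after step 4:
  20729/5184 712633/172800 20351/5184
  22489/5400 283349/72000 174287/43200
  22357/5400 304409/72000 170231/43200
  114673/25920 729769/172800 109123/25920

Answer: 114673/25920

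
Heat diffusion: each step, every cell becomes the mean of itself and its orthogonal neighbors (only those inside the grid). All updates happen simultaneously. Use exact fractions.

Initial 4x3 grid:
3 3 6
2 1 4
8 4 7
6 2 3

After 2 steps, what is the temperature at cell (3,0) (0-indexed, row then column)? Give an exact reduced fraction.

Answer: 169/36

Derivation:
Step 1: cell (3,0) = 16/3
Step 2: cell (3,0) = 169/36
Full grid after step 2:
  113/36 261/80 145/36
  419/120 369/100 121/30
  547/120 409/100 87/20
  169/36 1049/240 49/12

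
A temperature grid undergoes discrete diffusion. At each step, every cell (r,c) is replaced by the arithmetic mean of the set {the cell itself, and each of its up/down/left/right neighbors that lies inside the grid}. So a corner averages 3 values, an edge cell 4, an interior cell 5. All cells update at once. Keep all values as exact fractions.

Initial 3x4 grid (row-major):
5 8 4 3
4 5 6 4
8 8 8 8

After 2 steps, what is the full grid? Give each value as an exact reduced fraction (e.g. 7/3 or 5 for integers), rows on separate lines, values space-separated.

Answer: 50/9 1357/240 1189/240 85/18
721/120 597/100 148/25 1259/240
233/36 1657/240 1609/240 233/36

Derivation:
After step 1:
  17/3 11/2 21/4 11/3
  11/2 31/5 27/5 21/4
  20/3 29/4 15/2 20/3
After step 2:
  50/9 1357/240 1189/240 85/18
  721/120 597/100 148/25 1259/240
  233/36 1657/240 1609/240 233/36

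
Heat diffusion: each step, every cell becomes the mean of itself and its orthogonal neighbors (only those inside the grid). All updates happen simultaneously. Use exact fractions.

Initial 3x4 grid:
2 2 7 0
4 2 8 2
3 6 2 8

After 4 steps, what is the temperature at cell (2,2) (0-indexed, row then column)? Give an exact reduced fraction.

Step 1: cell (2,2) = 6
Step 2: cell (2,2) = 349/80
Step 3: cell (2,2) = 11017/2400
Step 4: cell (2,2) = 305509/72000
Full grid after step 4:
  438917/129600 199243/54000 34423/9000 87487/21600
  1045811/288000 451099/120000 10463/2500 66357/16000
  481867/129600 883847/216000 305509/72000 47881/10800

Answer: 305509/72000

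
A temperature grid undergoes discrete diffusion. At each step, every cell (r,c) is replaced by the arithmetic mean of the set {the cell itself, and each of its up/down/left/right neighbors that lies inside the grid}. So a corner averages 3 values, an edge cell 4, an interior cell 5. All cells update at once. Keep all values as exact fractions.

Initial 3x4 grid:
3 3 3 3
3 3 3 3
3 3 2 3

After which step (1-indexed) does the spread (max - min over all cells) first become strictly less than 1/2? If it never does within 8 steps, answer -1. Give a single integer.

Answer: 1

Derivation:
Step 1: max=3, min=8/3, spread=1/3
  -> spread < 1/2 first at step 1
Step 2: max=3, min=329/120, spread=31/120
Step 3: max=3, min=3029/1080, spread=211/1080
Step 4: max=5353/1800, min=307103/108000, spread=14077/108000
Step 5: max=320317/108000, min=2775593/972000, spread=5363/48600
Step 6: max=177131/60000, min=83739191/29160000, spread=93859/1166400
Step 7: max=286263533/97200000, min=5038525519/1749600000, spread=4568723/69984000
Step 8: max=8566381111/2916000000, min=303147564371/104976000000, spread=8387449/167961600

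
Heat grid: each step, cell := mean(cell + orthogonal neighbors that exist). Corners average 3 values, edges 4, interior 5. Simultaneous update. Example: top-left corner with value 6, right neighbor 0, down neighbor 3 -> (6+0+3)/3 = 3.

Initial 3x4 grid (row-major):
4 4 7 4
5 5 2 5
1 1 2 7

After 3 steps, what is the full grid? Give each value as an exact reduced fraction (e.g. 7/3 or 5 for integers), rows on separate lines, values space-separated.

Answer: 2171/540 30641/7200 31511/7200 10127/2160
51527/14400 21643/6000 2049/500 3459/800
404/135 22991/7200 25561/7200 8827/2160

Derivation:
After step 1:
  13/3 5 17/4 16/3
  15/4 17/5 21/5 9/2
  7/3 9/4 3 14/3
After step 2:
  157/36 1019/240 1127/240 169/36
  829/240 93/25 387/100 187/40
  25/9 659/240 847/240 73/18
After step 3:
  2171/540 30641/7200 31511/7200 10127/2160
  51527/14400 21643/6000 2049/500 3459/800
  404/135 22991/7200 25561/7200 8827/2160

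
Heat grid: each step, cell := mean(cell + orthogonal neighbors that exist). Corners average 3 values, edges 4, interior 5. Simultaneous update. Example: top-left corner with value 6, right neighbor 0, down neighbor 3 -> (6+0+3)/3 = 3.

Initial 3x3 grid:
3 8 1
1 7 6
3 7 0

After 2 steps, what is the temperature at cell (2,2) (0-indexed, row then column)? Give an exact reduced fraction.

Step 1: cell (2,2) = 13/3
Step 2: cell (2,2) = 145/36
Full grid after step 2:
  49/12 391/80 53/12
  509/120 109/25 559/120
  137/36 361/80 145/36

Answer: 145/36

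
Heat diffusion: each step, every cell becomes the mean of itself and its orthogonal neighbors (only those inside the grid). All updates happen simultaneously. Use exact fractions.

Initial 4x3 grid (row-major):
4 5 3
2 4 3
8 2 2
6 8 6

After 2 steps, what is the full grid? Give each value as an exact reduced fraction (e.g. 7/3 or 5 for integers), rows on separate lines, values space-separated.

After step 1:
  11/3 4 11/3
  9/2 16/5 3
  9/2 24/5 13/4
  22/3 11/2 16/3
After step 2:
  73/18 109/30 32/9
  119/30 39/10 787/240
  317/60 17/4 983/240
  52/9 689/120 169/36

Answer: 73/18 109/30 32/9
119/30 39/10 787/240
317/60 17/4 983/240
52/9 689/120 169/36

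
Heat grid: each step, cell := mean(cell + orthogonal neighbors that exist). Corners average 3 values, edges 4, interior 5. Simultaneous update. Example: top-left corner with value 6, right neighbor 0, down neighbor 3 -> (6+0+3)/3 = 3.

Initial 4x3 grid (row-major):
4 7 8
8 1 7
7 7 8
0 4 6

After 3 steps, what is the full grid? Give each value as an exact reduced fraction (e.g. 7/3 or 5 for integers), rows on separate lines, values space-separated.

After step 1:
  19/3 5 22/3
  5 6 6
  11/2 27/5 7
  11/3 17/4 6
After step 2:
  49/9 37/6 55/9
  137/24 137/25 79/12
  587/120 563/100 61/10
  161/36 1159/240 23/4
After step 3:
  1247/216 10441/1800 679/108
  4843/900 17741/3000 21847/3600
  2329/450 32317/6000 7219/1200
  10219/2160 74453/14400 4003/720

Answer: 1247/216 10441/1800 679/108
4843/900 17741/3000 21847/3600
2329/450 32317/6000 7219/1200
10219/2160 74453/14400 4003/720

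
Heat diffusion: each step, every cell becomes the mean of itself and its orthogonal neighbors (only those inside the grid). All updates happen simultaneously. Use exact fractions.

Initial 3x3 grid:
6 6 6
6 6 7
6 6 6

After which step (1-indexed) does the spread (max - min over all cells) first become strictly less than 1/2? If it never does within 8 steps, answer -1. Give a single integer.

Step 1: max=19/3, min=6, spread=1/3
  -> spread < 1/2 first at step 1
Step 2: max=1507/240, min=6, spread=67/240
Step 3: max=13397/2160, min=1207/200, spread=1807/10800
Step 4: max=5341963/864000, min=32761/5400, spread=33401/288000
Step 5: max=47885933/7776000, min=3283391/540000, spread=3025513/38880000
Step 6: max=19127326867/3110400000, min=175555949/28800000, spread=53531/995328
Step 7: max=1145776925849/186624000000, min=47447116051/7776000000, spread=450953/11943936
Step 8: max=68693543560603/11197440000000, min=5699728610519/933120000000, spread=3799043/143327232

Answer: 1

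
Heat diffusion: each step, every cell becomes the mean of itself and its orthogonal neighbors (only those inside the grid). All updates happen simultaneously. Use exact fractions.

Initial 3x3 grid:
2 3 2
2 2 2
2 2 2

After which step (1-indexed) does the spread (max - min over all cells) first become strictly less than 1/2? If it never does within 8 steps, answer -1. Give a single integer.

Step 1: max=7/3, min=2, spread=1/3
  -> spread < 1/2 first at step 1
Step 2: max=547/240, min=2, spread=67/240
Step 3: max=4757/2160, min=407/200, spread=1807/10800
Step 4: max=1885963/864000, min=11161/5400, spread=33401/288000
Step 5: max=16781933/7776000, min=1123391/540000, spread=3025513/38880000
Step 6: max=6685726867/3110400000, min=60355949/28800000, spread=53531/995328
Step 7: max=399280925849/186624000000, min=16343116051/7776000000, spread=450953/11943936
Step 8: max=23903783560603/11197440000000, min=1967248610519/933120000000, spread=3799043/143327232

Answer: 1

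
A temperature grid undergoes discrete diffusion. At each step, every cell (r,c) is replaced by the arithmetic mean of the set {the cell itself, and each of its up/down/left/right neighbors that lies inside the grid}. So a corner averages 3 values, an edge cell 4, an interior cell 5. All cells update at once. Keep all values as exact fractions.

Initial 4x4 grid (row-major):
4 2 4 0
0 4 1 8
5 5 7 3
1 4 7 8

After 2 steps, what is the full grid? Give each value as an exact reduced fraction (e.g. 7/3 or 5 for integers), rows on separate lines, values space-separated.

Answer: 35/12 193/80 281/80 35/12
13/5 379/100 331/100 183/40
43/12 19/5 137/25 201/40
31/9 229/48 427/80 19/3

Derivation:
After step 1:
  2 7/2 7/4 4
  13/4 12/5 24/5 3
  11/4 5 23/5 13/2
  10/3 17/4 13/2 6
After step 2:
  35/12 193/80 281/80 35/12
  13/5 379/100 331/100 183/40
  43/12 19/5 137/25 201/40
  31/9 229/48 427/80 19/3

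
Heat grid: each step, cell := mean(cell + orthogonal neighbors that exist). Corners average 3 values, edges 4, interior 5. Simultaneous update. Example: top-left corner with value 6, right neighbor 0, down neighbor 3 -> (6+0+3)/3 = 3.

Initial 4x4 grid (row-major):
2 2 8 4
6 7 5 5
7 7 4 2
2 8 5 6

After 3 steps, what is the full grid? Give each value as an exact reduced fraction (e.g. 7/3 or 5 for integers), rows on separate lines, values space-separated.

Answer: 5047/1080 2243/450 4391/900 10783/2160
18799/3600 15319/3000 31309/6000 34093/7200
19643/3600 33871/6000 15103/3000 1397/288
12421/2160 39601/7200 7597/1440 5083/1080

Derivation:
After step 1:
  10/3 19/4 19/4 17/3
  11/2 27/5 29/5 4
  11/2 33/5 23/5 17/4
  17/3 11/2 23/4 13/3
After step 2:
  163/36 547/120 629/120 173/36
  74/15 561/100 491/100 1183/240
  349/60 138/25 27/5 1031/240
  50/9 1411/240 1211/240 43/9
After step 3:
  5047/1080 2243/450 4391/900 10783/2160
  18799/3600 15319/3000 31309/6000 34093/7200
  19643/3600 33871/6000 15103/3000 1397/288
  12421/2160 39601/7200 7597/1440 5083/1080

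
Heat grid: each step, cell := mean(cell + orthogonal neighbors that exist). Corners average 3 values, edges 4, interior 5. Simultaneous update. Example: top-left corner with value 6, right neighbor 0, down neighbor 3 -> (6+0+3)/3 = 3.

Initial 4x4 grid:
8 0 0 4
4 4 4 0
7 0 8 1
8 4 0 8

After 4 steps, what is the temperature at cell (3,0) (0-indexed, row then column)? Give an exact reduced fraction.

Answer: 145153/32400

Derivation:
Step 1: cell (3,0) = 19/3
Step 2: cell (3,0) = 169/36
Step 3: cell (3,0) = 5323/1080
Step 4: cell (3,0) = 145153/32400
Full grid after step 4:
  13799/3600 11569/3600 150107/54000 78451/32400
  28769/7200 22099/6000 52661/18000 307459/108000
  486751/108000 349123/90000 36151/10000 114737/36000
  145153/32400 116749/27000 33473/9000 39559/10800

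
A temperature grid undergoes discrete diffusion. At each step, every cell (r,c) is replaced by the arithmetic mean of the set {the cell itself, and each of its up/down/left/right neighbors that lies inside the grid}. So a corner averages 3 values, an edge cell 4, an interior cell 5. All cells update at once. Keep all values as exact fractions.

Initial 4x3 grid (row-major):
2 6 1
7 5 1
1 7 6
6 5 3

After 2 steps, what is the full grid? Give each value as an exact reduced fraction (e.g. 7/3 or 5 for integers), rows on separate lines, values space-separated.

After step 1:
  5 7/2 8/3
  15/4 26/5 13/4
  21/4 24/5 17/4
  4 21/4 14/3
After step 2:
  49/12 491/120 113/36
  24/5 41/10 461/120
  89/20 99/20 509/120
  29/6 1123/240 85/18

Answer: 49/12 491/120 113/36
24/5 41/10 461/120
89/20 99/20 509/120
29/6 1123/240 85/18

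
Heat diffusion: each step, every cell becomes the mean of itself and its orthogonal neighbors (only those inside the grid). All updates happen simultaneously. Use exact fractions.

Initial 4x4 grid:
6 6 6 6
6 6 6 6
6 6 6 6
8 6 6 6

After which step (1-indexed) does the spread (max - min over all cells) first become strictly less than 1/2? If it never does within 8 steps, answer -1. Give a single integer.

Answer: 3

Derivation:
Step 1: max=20/3, min=6, spread=2/3
Step 2: max=59/9, min=6, spread=5/9
Step 3: max=689/108, min=6, spread=41/108
  -> spread < 1/2 first at step 3
Step 4: max=20483/3240, min=6, spread=1043/3240
Step 5: max=608753/97200, min=6, spread=25553/97200
Step 6: max=18167459/2916000, min=54079/9000, spread=645863/2916000
Step 7: max=542521691/87480000, min=360971/60000, spread=16225973/87480000
Step 8: max=16223877983/2624400000, min=162701/27000, spread=409340783/2624400000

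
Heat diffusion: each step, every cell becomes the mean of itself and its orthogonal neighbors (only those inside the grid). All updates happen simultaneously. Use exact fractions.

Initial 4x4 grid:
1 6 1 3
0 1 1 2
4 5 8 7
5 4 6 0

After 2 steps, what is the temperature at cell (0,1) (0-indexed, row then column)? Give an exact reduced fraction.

Step 1: cell (0,1) = 9/4
Step 2: cell (0,1) = 149/60
Full grid after step 2:
  73/36 149/60 12/5 8/3
  149/60 267/100 83/25 121/40
  103/30 209/50 423/100 517/120
  77/18 547/120 577/120 157/36

Answer: 149/60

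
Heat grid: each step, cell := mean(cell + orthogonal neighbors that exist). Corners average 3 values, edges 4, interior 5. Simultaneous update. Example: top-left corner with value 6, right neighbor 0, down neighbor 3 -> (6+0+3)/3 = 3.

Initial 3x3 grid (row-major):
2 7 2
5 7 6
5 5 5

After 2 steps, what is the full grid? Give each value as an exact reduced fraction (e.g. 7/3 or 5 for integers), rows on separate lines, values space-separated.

After step 1:
  14/3 9/2 5
  19/4 6 5
  5 11/2 16/3
After step 2:
  167/36 121/24 29/6
  245/48 103/20 16/3
  61/12 131/24 95/18

Answer: 167/36 121/24 29/6
245/48 103/20 16/3
61/12 131/24 95/18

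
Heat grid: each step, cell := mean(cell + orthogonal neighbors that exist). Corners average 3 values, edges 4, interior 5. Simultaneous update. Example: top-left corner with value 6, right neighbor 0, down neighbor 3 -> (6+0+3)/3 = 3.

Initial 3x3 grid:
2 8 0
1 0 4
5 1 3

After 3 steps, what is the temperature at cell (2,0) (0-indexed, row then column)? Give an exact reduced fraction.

Step 1: cell (2,0) = 7/3
Step 2: cell (2,0) = 79/36
Step 3: cell (2,0) = 5333/2160
Full grid after step 3:
  3119/1080 19753/7200 2111/720
  2963/1200 8111/3000 36131/14400
  5333/2160 11027/4800 1357/540

Answer: 5333/2160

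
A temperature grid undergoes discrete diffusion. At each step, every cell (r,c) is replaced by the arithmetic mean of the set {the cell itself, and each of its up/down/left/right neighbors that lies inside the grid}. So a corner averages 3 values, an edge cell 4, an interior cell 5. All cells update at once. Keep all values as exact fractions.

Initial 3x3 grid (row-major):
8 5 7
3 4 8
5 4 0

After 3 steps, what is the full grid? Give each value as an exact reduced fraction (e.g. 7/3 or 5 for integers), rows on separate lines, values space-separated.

After step 1:
  16/3 6 20/3
  5 24/5 19/4
  4 13/4 4
After step 2:
  49/9 57/10 209/36
  287/60 119/25 1213/240
  49/12 321/80 4
After step 3:
  2867/540 2171/400 11923/2160
  4291/900 2431/500 70631/14400
  3091/720 20227/4800 196/45

Answer: 2867/540 2171/400 11923/2160
4291/900 2431/500 70631/14400
3091/720 20227/4800 196/45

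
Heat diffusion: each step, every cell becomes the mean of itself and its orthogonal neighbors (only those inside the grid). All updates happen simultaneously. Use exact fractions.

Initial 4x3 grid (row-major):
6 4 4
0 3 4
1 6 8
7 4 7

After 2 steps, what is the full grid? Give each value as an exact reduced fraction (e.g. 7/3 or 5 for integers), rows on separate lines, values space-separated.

Answer: 121/36 899/240 13/3
191/60 193/50 23/5
18/5 471/100 163/30
9/2 311/60 223/36

Derivation:
After step 1:
  10/3 17/4 4
  5/2 17/5 19/4
  7/2 22/5 25/4
  4 6 19/3
After step 2:
  121/36 899/240 13/3
  191/60 193/50 23/5
  18/5 471/100 163/30
  9/2 311/60 223/36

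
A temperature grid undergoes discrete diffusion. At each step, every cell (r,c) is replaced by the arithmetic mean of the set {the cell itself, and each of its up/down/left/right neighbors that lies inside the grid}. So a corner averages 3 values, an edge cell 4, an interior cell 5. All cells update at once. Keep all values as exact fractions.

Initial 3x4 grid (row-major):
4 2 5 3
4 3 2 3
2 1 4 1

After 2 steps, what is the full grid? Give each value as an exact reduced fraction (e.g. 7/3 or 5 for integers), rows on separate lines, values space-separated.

After step 1:
  10/3 7/2 3 11/3
  13/4 12/5 17/5 9/4
  7/3 5/2 2 8/3
After step 2:
  121/36 367/120 407/120 107/36
  679/240 301/100 261/100 719/240
  97/36 277/120 317/120 83/36

Answer: 121/36 367/120 407/120 107/36
679/240 301/100 261/100 719/240
97/36 277/120 317/120 83/36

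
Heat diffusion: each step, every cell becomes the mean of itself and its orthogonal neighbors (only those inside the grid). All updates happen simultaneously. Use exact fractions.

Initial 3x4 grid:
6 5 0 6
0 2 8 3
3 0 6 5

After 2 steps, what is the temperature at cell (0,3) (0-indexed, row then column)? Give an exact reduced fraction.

Step 1: cell (0,3) = 3
Step 2: cell (0,3) = 53/12
Full grid after step 2:
  29/9 11/3 37/10 53/12
  125/48 311/100 109/25 509/120
  13/6 23/8 479/120 179/36

Answer: 53/12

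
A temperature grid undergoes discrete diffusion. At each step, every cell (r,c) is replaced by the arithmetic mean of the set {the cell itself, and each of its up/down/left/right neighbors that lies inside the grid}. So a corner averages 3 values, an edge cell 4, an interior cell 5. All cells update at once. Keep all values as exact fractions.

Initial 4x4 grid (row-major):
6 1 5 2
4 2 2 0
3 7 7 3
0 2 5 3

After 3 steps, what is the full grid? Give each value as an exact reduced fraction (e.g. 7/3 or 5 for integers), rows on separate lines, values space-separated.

Answer: 7477/2160 5989/1800 5123/1800 347/135
25231/7200 4139/1200 967/300 2539/900
24367/7200 541/150 21949/6000 1537/450
1723/540 25537/7200 27217/7200 8023/2160

Derivation:
After step 1:
  11/3 7/2 5/2 7/3
  15/4 16/5 16/5 7/4
  7/2 21/5 24/5 13/4
  5/3 7/2 17/4 11/3
After step 2:
  131/36 193/60 173/60 79/36
  847/240 357/100 309/100 79/30
  787/240 96/25 197/50 101/30
  26/9 817/240 973/240 67/18
After step 3:
  7477/2160 5989/1800 5123/1800 347/135
  25231/7200 4139/1200 967/300 2539/900
  24367/7200 541/150 21949/6000 1537/450
  1723/540 25537/7200 27217/7200 8023/2160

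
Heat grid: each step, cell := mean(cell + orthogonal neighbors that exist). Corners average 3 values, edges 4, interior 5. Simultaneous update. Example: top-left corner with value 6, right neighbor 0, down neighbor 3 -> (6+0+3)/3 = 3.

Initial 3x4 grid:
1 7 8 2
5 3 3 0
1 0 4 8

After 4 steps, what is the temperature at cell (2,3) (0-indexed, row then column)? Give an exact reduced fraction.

Answer: 153583/43200

Derivation:
Step 1: cell (2,3) = 4
Step 2: cell (2,3) = 11/3
Step 3: cell (2,3) = 211/60
Step 4: cell (2,3) = 153583/43200
Full grid after step 4:
  117061/32400 826469/216000 837269/216000 503749/129600
  1415533/432000 615107/180000 1321789/360000 3184091/864000
  31387/10800 75191/24000 80891/24000 153583/43200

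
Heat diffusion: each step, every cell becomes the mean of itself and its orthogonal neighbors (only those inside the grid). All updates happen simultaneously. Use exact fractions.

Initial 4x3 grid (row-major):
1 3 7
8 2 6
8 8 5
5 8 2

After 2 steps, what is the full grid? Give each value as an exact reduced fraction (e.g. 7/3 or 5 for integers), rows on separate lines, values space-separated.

After step 1:
  4 13/4 16/3
  19/4 27/5 5
  29/4 31/5 21/4
  7 23/4 5
After step 2:
  4 1079/240 163/36
  107/20 123/25 1259/240
  63/10 597/100 429/80
  20/3 479/80 16/3

Answer: 4 1079/240 163/36
107/20 123/25 1259/240
63/10 597/100 429/80
20/3 479/80 16/3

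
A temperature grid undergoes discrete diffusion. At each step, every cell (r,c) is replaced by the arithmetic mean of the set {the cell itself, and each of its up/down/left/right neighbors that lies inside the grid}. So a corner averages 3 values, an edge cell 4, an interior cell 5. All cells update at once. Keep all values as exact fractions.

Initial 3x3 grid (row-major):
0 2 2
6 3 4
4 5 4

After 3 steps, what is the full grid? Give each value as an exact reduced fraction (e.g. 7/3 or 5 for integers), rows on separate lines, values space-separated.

Answer: 163/54 1603/576 80/27
1961/576 847/240 635/192
583/144 559/144 1693/432

Derivation:
After step 1:
  8/3 7/4 8/3
  13/4 4 13/4
  5 4 13/3
After step 2:
  23/9 133/48 23/9
  179/48 13/4 57/16
  49/12 13/3 139/36
After step 3:
  163/54 1603/576 80/27
  1961/576 847/240 635/192
  583/144 559/144 1693/432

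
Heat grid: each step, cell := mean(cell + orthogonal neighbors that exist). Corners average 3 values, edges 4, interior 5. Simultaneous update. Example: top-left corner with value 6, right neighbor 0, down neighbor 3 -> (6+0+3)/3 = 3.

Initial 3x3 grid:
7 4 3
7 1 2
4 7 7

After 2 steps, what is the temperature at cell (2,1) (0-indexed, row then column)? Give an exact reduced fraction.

Answer: 1217/240

Derivation:
Step 1: cell (2,1) = 19/4
Step 2: cell (2,1) = 1217/240
Full grid after step 2:
  29/6 339/80 10/3
  419/80 207/50 947/240
  31/6 1217/240 40/9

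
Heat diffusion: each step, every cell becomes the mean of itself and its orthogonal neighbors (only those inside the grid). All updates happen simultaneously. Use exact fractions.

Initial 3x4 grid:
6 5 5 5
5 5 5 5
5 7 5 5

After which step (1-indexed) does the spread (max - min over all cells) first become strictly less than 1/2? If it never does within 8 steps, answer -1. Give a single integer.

Answer: 3

Derivation:
Step 1: max=17/3, min=5, spread=2/3
Step 2: max=331/60, min=5, spread=31/60
Step 3: max=11809/2160, min=241/48, spread=241/540
  -> spread < 1/2 first at step 3
Step 4: max=700163/129600, min=36551/7200, spread=8449/25920
Step 5: max=41814757/7776000, min=1101977/216000, spread=428717/1555200
Step 6: max=2494306943/466560000, min=33257819/6480000, spread=3989759/18662400
Step 7: max=149126428837/27993600000, min=1001411273/194400000, spread=196928221/1119744000
Step 8: max=8917708854383/1679616000000, min=30145533191/5832000000, spread=1886362363/13436928000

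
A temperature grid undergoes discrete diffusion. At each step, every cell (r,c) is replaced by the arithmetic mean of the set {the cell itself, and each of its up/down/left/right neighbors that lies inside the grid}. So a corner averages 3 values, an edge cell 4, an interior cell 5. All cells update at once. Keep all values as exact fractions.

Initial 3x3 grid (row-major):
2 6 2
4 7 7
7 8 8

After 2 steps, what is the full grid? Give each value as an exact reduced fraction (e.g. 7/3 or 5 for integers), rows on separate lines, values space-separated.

After step 1:
  4 17/4 5
  5 32/5 6
  19/3 15/2 23/3
After step 2:
  53/12 393/80 61/12
  163/30 583/100 94/15
  113/18 279/40 127/18

Answer: 53/12 393/80 61/12
163/30 583/100 94/15
113/18 279/40 127/18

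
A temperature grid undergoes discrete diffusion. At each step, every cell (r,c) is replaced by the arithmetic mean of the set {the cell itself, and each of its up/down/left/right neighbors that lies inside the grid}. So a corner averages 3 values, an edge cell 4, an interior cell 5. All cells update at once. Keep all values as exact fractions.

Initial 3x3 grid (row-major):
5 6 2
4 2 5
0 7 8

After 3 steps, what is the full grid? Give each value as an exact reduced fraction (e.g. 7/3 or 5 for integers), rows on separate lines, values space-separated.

Answer: 1483/360 58951/14400 2447/540
55451/14400 6703/1500 21767/4800
1121/270 62701/14400 5369/1080

Derivation:
After step 1:
  5 15/4 13/3
  11/4 24/5 17/4
  11/3 17/4 20/3
After step 2:
  23/6 1073/240 37/9
  973/240 99/25 401/80
  32/9 1163/240 91/18
After step 3:
  1483/360 58951/14400 2447/540
  55451/14400 6703/1500 21767/4800
  1121/270 62701/14400 5369/1080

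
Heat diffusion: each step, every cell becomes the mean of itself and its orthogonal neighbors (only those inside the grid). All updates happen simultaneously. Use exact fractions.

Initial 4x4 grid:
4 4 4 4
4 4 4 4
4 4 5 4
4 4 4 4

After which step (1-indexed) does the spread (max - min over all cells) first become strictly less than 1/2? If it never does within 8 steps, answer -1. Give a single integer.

Answer: 1

Derivation:
Step 1: max=17/4, min=4, spread=1/4
  -> spread < 1/2 first at step 1
Step 2: max=211/50, min=4, spread=11/50
Step 3: max=9967/2400, min=4, spread=367/2400
Step 4: max=44771/10800, min=2413/600, spread=1337/10800
Step 5: max=1337669/324000, min=72469/18000, spread=33227/324000
Step 6: max=40094327/9720000, min=436049/108000, spread=849917/9720000
Step 7: max=1200114347/291600000, min=6548533/1620000, spread=21378407/291600000
Step 8: max=35958462371/8748000000, min=1967688343/486000000, spread=540072197/8748000000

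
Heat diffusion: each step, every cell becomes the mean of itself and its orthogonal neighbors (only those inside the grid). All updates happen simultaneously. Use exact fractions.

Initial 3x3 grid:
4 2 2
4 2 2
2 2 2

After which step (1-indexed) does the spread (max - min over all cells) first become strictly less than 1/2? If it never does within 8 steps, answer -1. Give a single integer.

Answer: 4

Derivation:
Step 1: max=10/3, min=2, spread=4/3
Step 2: max=53/18, min=2, spread=17/18
Step 3: max=3007/1080, min=191/90, spread=143/216
Step 4: max=172349/64800, min=2963/1350, spread=1205/2592
  -> spread < 1/2 first at step 4
Step 5: max=10075303/3888000, min=81541/36000, spread=10151/31104
Step 6: max=592229141/233280000, min=22449209/9720000, spread=85517/373248
Step 7: max=35065990927/13996800000, min=2734553671/1166400000, spread=720431/4478976
Step 8: max=2083230194669/839808000000, min=6904161863/2916000000, spread=6069221/53747712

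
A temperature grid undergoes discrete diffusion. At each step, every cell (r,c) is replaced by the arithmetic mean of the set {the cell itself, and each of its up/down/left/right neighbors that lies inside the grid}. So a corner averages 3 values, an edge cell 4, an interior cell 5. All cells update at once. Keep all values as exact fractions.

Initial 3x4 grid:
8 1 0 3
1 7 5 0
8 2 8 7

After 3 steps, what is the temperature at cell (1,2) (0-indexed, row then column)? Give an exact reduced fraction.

Step 1: cell (1,2) = 4
Step 2: cell (1,2) = 187/50
Step 3: cell (1,2) = 7947/2000
Full grid after step 3:
  8417/2160 27257/7200 7249/2400 103/36
  1849/400 2033/500 7947/2000 17113/4800
  10087/2160 35707/7200 10999/2400 107/24

Answer: 7947/2000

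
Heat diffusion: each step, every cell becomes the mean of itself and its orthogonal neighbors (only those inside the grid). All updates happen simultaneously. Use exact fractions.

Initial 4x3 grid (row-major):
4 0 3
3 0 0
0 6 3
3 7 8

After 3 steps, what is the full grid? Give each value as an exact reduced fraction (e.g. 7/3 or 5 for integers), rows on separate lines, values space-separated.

After step 1:
  7/3 7/4 1
  7/4 9/5 3/2
  3 16/5 17/4
  10/3 6 6
After step 2:
  35/18 413/240 17/12
  533/240 2 171/80
  677/240 73/20 299/80
  37/9 139/30 65/12
After step 3:
  2119/1080 5099/2880 211/120
  647/288 563/240 223/96
  4609/1440 2021/600 1793/480
  8327/2160 1603/360 1103/240

Answer: 2119/1080 5099/2880 211/120
647/288 563/240 223/96
4609/1440 2021/600 1793/480
8327/2160 1603/360 1103/240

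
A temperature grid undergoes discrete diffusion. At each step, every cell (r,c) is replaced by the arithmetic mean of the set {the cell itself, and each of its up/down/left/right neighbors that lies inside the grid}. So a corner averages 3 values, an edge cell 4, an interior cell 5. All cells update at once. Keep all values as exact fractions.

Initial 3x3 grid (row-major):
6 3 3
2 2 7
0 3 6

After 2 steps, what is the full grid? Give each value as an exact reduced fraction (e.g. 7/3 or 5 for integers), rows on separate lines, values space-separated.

Answer: 29/9 149/40 37/9
337/120 333/100 527/120
83/36 263/80 151/36

Derivation:
After step 1:
  11/3 7/2 13/3
  5/2 17/5 9/2
  5/3 11/4 16/3
After step 2:
  29/9 149/40 37/9
  337/120 333/100 527/120
  83/36 263/80 151/36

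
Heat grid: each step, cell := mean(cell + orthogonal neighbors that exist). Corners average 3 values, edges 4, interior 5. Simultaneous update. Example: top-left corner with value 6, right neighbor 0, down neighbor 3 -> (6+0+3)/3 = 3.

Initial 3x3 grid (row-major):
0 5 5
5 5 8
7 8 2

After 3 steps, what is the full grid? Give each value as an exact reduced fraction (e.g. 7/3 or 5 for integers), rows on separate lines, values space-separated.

Answer: 617/135 66439/14400 1243/240
7721/1600 5353/1000 6347/1200
12007/2160 39607/7200 2087/360

Derivation:
After step 1:
  10/3 15/4 6
  17/4 31/5 5
  20/3 11/2 6
After step 2:
  34/9 1157/240 59/12
  409/80 247/50 29/5
  197/36 731/120 11/2
After step 3:
  617/135 66439/14400 1243/240
  7721/1600 5353/1000 6347/1200
  12007/2160 39607/7200 2087/360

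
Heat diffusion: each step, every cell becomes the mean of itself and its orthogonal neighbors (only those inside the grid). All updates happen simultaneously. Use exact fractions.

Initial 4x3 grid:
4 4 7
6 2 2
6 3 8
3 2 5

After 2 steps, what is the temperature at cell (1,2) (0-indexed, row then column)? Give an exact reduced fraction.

Answer: 1019/240

Derivation:
Step 1: cell (1,2) = 19/4
Step 2: cell (1,2) = 1019/240
Full grid after step 2:
  161/36 333/80 40/9
  64/15 211/50 1019/240
  253/60 397/100 369/80
  137/36 967/240 17/4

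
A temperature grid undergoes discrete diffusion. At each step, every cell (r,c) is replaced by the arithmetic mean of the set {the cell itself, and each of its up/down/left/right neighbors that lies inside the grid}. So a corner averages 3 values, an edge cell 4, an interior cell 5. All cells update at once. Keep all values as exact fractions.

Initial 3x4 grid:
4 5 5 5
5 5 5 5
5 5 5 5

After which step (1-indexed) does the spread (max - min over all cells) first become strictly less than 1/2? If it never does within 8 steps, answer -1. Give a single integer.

Answer: 1

Derivation:
Step 1: max=5, min=14/3, spread=1/3
  -> spread < 1/2 first at step 1
Step 2: max=5, min=85/18, spread=5/18
Step 3: max=5, min=1039/216, spread=41/216
Step 4: max=5, min=125383/25920, spread=4217/25920
Step 5: max=35921/7200, min=7566851/1555200, spread=38417/311040
Step 6: max=717403/144000, min=455359789/93312000, spread=1903471/18662400
Step 7: max=21484241/4320000, min=27392610911/5598720000, spread=18038617/223948800
Step 8: max=1931073241/388800000, min=1646347817149/335923200000, spread=883978523/13436928000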